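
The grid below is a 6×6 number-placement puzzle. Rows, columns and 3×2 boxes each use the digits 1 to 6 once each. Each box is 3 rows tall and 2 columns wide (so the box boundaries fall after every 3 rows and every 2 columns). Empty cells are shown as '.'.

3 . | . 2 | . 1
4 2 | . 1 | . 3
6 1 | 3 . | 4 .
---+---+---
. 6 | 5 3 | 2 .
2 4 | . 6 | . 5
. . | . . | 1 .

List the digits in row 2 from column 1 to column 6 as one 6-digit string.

426153

row 1, column 2 = 5 (sole candidate).
row 1, column 5 = 6 (sole candidate).
row 2, column 3 = 6: row 2 has {1,2,3,4}; col 3 has {3,5}; box has {1,2,3} → only 6 remains.
row 2, column 5 = 5: row 2 has {1,2,3,4,6}; col 5 has {1,2,4,6}; box has {1,3,4,6} → only 5 remains.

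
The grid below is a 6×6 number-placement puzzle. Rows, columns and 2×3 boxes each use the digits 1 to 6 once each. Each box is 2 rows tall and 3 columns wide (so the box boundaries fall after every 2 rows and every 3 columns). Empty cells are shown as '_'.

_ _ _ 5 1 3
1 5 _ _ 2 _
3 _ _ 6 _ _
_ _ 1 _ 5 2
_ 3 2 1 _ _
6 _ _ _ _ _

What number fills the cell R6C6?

R2C4 = 4 (sole candidate).
R2C6 = 6 (sole candidate).
R3C5 = 4 (sole candidate).
R3C6 = 1 (sole candidate).
R4C1 = 4 (sole candidate).
R4C2 = 6 (sole candidate).
R4C4 = 3 (sole candidate).
R5C1 = 5 (sole candidate).
R5C5 = 6 (sole candidate).
R5C6 = 4 (sole candidate).
R6C3 = 4 (sole candidate).
R6C4 = 2 (sole candidate).
R6C5 = 3 (sole candidate).
R6C6 = 5: row 6 has {2,3,4,6}; col 6 has {1,2,3,4,6}; box has {1,2,3,4,6} → only 5 remains.

5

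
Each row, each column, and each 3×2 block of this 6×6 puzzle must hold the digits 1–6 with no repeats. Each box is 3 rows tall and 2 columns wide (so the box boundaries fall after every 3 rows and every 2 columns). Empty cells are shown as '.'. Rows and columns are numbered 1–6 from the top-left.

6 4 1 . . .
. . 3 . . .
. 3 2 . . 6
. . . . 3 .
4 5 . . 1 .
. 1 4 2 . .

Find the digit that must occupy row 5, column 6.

2

row 1, column 4 = 5 (sole candidate).
row 1, column 5 = 2 (sole candidate).
row 1, column 6 = 3 (sole candidate).
row 2, column 2 = 2 (sole candidate).
row 3, column 4 = 4 (sole candidate).
row 3, column 5 = 5 (sole candidate).
row 4, column 1 = 2 (sole candidate).
row 4, column 2 = 6 (sole candidate).
row 4, column 3 = 5 (sole candidate).
row 4, column 4 = 1 (sole candidate).
row 4, column 6 = 4 (sole candidate).
row 5, column 3 = 6 (sole candidate).
row 5, column 4 = 3 (sole candidate).
row 5, column 6 = 2: row 5 has {1,3,4,5,6}; col 6 has {3,4,6}; box has {1,3,4} → only 2 remains.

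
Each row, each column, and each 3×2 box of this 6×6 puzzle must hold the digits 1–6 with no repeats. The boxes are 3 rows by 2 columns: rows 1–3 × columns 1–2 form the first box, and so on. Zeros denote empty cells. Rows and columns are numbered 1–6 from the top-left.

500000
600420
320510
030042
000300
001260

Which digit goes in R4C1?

R1C5 = 3 (sole candidate).
R2C2 = 1 (sole candidate).
R2C3 = 3 (sole candidate).
R2C6 = 5 (sole candidate).
R3C3 = 6 (sole candidate).
R3C6 = 4 (sole candidate).
R4C1 = 1: row 4 has {2,3,4}; col 1 has {3,5,6}; box has {3} → only 1 remains.

1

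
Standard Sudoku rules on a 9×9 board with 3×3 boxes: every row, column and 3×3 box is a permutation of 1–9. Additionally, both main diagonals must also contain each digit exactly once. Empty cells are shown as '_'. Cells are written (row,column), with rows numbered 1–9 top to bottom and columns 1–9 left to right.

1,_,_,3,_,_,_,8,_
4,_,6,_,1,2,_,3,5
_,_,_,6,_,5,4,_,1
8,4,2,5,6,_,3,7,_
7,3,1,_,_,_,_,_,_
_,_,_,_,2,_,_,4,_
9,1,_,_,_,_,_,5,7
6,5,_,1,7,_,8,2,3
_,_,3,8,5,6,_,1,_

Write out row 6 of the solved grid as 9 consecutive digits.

569723148

(3,8) = 9 (sole candidate).
(4,9) = 9 (sole candidate).
(5,8) = 6 (sole candidate).
(6,1) = 5: row 6 has {2,4}; col 1 has {1,4,6,7,8,9}; box has {1,2,3,4,7,8} → only 5 remains.
(6,3) = 9: row 6 has {2,4,5}; col 3 has {1,2,3,6}; box has {1,2,3,4,5,7,8} → only 9 remains.
(6,4) = 7: row 6 has {2,4,5,9}; col 4 has {1,3,5,6,8}; box has {2,5,6}; anti-diagonal has {3,4,5} → only 7 remains.
(6,7) = 1: row 6 has {2,4,5,7,9}; col 7 has {3,4,8}; box has {3,4,6,7,9} → only 1 remains.
(6,9) = 8: row 6 has {1,2,4,5,7,9}; col 9 has {1,3,5,7,9}; box has {1,3,4,6,7,9} → only 8 remains.
(7,3) = 8 (sole candidate).
(7,7) = 6 (sole candidate).
(8,3) = 4 (sole candidate).
(8,6) = 9 (sole candidate).
(9,1) = 2 (sole candidate).
(9,2) = 7 (sole candidate).
(9,7) = 9 (sole candidate).
(9,9) = 4 (sole candidate).
(1,9) = 6 (sole candidate).
(2,4) = 9 (sole candidate).
(2,7) = 7 (sole candidate).
(3,1) = 3 (sole candidate).
(3,3) = 7 (sole candidate).
(3,5) = 8 (sole candidate).
(4,6) = 1 (sole candidate).
(5,4) = 4 (sole candidate).
(5,5) = 9 (sole candidate).
(5,6) = 8 (sole candidate).
(5,9) = 2 (sole candidate).
(6,2) = 6: row 6 has {1,2,4,5,7,8,9}; col 2 has {1,3,4,5,7}; box has {1,2,3,4,5,7,8,9} → only 6 remains.
(6,6) = 3: row 6 has {1,2,4,5,6,7,8,9}; col 6 has {1,2,5,6,8,9}; box has {1,2,4,5,6,7,8,9}; main diagonal has {1,2,4,5,6,7,9} → only 3 remains.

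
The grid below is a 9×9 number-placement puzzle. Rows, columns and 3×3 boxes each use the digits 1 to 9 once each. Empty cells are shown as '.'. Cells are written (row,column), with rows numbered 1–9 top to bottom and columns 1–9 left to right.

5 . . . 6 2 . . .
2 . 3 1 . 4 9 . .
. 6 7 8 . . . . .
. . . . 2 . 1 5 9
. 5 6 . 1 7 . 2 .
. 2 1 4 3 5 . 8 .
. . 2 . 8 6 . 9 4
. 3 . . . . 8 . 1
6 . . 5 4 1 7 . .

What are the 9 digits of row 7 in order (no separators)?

(2,2) = 8 (sole candidate).
(4,4) = 6 (sole candidate).
(4,6) = 8 (sole candidate).
(5,4) = 9 (sole candidate).
(5,9) = 3 (sole candidate).
(6,7) = 6 (sole candidate).
(6,9) = 7 (sole candidate).
(8,6) = 9 (sole candidate).
(8,8) = 6 (sole candidate).
(9,2) = 9 (sole candidate).
(9,3) = 8 (sole candidate).
(9,8) = 3 (sole candidate).
(9,9) = 2 (sole candidate).
(1,9) = 8 (sole candidate).
(2,8) = 7 (sole candidate).
(3,6) = 3 (sole candidate).
(3,9) = 5 (sole candidate).
(4,3) = 4 (sole candidate).
(5,1) = 8 (sole candidate).
(5,7) = 4 (sole candidate).
(6,1) = 9 (sole candidate).
(7,7) = 5: row 7 has {2,4,6,8,9}; col 7 has {1,4,6,7,8,9}; box has {1,2,3,4,6,7,8,9} → only 5 remains.
(8,3) = 5 (sole candidate).
(8,5) = 7 (sole candidate).
(1,3) = 9 (sole candidate).
(1,4) = 7 (sole candidate).
(1,7) = 3 (sole candidate).
(2,5) = 5 (sole candidate).
(2,9) = 6 (sole candidate).
(3,5) = 9 (sole candidate).
(3,7) = 2 (sole candidate).
(4,2) = 7 (sole candidate).
(7,2) = 1: row 7 has {2,4,5,6,8,9}; col 2 has {2,3,5,6,7,8,9}; box has {2,3,5,6,8,9} → only 1 remains.
(7,4) = 3: row 7 has {1,2,4,5,6,8,9}; col 4 has {1,4,5,6,7,8,9}; box has {1,4,5,6,7,8,9} → only 3 remains.
(8,1) = 4 (sole candidate).
(8,4) = 2 (sole candidate).
(1,2) = 4 (sole candidate).
(1,8) = 1 (sole candidate).
(3,1) = 1 (sole candidate).
(3,8) = 4 (sole candidate).
(4,1) = 3 (sole candidate).
(7,1) = 7: row 7 has {1,2,3,4,5,6,8,9}; col 1 has {1,2,3,4,5,6,8,9}; box has {1,2,3,4,5,6,8,9} → only 7 remains.

712386594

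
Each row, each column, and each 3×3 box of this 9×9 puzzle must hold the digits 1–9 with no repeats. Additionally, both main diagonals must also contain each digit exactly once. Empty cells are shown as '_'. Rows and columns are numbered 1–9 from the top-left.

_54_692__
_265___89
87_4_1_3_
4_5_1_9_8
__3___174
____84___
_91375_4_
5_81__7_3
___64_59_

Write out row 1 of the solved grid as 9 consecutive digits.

r1c8 = 1: row 1 has {2,4,5,6,9}; col 8 has {3,4,7,8,9}; box has {2,3,8,9} → only 1 remains.
r1c9 = 7: row 1 has {1,2,4,5,6,9}; col 9 has {3,4,8,9}; box has {1,2,3,8,9}; anti-diagonal has {1,8} → only 7 remains.
r2c5 = 3: row 2 has {2,5,6,8,9}; col 5 has {1,4,6,7,8}; box has {1,4,5,6,9} → only 3 remains.
r2c6 = 7: row 2 has {2,3,5,6,8,9}; col 6 has {1,4,5,9}; box has {1,3,4,5,6,9} → only 7 remains.
r2c7 = 4: row 2 has {2,3,5,6,7,8,9}; col 7 has {1,2,5,7,9}; box has {1,2,3,7,8,9} → only 4 remains.
r3c3 = 9: row 3 has {1,3,4,7,8}; col 3 has {1,3,4,5,6,8}; box has {2,4,5,6,7,8}; main diagonal has {2,4} → only 9 remains.
r3c5 = 2: row 3 has {1,3,4,7,8,9}; col 5 has {1,3,4,6,7,8}; box has {1,3,4,5,6,7,9} → only 2 remains.
r3c7 = 6: row 3 has {1,2,3,4,7,8,9}; col 7 has {1,2,4,5,7,9}; box has {1,2,3,4,7,8,9}; anti-diagonal has {1,7,8} → only 6 remains.
r3c9 = 5: row 3 has {1,2,3,4,6,7,8,9}; col 9 has {3,4,7,8,9}; box has {1,2,3,4,6,7,8,9} → only 5 remains.
r4c2 = 6: row 4 has {1,4,5,8,9}; col 2 has {2,5,7,9}; box has {3,4,5} → only 6 remains.
r4c4 = 7: row 4 has {1,4,5,6,8,9}; col 4 has {1,3,4,5,6}; box has {1,4,8}; main diagonal has {2,4,9} → only 7 remains.
r4c8 = 2: row 4 has {1,4,5,6,7,8,9}; col 8 has {1,3,4,7,8,9}; box has {1,4,7,8,9} → only 2 remains.
r5c2 = 8: row 5 has {1,3,4,7}; col 2 has {2,5,6,7,9}; box has {3,4,5,6} → only 8 remains.
r5c5 = 5: row 5 has {1,3,4,7,8}; col 5 has {1,2,3,4,6,7,8}; box has {1,4,7,8}; main diagonal has {2,4,7,9}; anti-diagonal has {1,6,7,8} → only 5 remains.
r6c2 = 1: row 6 has {4,8}; col 2 has {2,5,6,7,8,9}; box has {3,4,5,6,8} → only 1 remains.
r6c7 = 3: row 6 has {1,4,8}; col 7 has {1,2,4,5,6,7,9}; box has {1,2,4,7,8,9} → only 3 remains.
r6c9 = 6: row 6 has {1,3,4,8}; col 9 has {3,4,5,7,8,9}; box has {1,2,3,4,7,8,9} → only 6 remains.
r7c7 = 8: row 7 has {1,3,4,5,7,9}; col 7 has {1,2,3,4,5,6,7,9}; box has {3,4,5,7,9}; main diagonal has {2,4,5,7,9} → only 8 remains.
r7c9 = 2: row 7 has {1,3,4,5,7,8,9}; col 9 has {3,4,5,6,7,8,9}; box has {3,4,5,7,8,9} → only 2 remains.
r8c2 = 4: row 8 has {1,3,5,7,8}; col 2 has {1,2,5,6,7,8,9}; box has {1,5,8,9}; anti-diagonal has {1,5,6,7,8} → only 4 remains.
r8c5 = 9: row 8 has {1,3,4,5,7,8}; col 5 has {1,2,3,4,5,6,7,8}; box has {1,3,4,5,6,7} → only 9 remains.
r8c6 = 2: row 8 has {1,3,4,5,7,8,9}; col 6 has {1,4,5,7,9}; box has {1,3,4,5,6,7,9} → only 2 remains.
r8c8 = 6: row 8 has {1,2,3,4,5,7,8,9}; col 8 has {1,2,3,4,7,8,9}; box has {2,3,4,5,7,8,9}; main diagonal has {2,4,5,7,8,9} → only 6 remains.
r9c2 = 3: row 9 has {4,5,6,9}; col 2 has {1,2,4,5,6,7,8,9}; box has {1,4,5,8,9} → only 3 remains.
r9c6 = 8: row 9 has {3,4,5,6,9}; col 6 has {1,2,4,5,7,9}; box has {1,2,3,4,5,6,7,9} → only 8 remains.
r9c9 = 1: row 9 has {3,4,5,6,8,9}; col 9 has {2,3,4,5,6,7,8,9}; box has {2,3,4,5,6,7,8,9}; main diagonal has {2,4,5,6,7,8,9} → only 1 remains.
r1c1 = 3: row 1 has {1,2,4,5,6,7,9}; col 1 has {4,5,8}; box has {2,4,5,6,7,8,9}; main diagonal has {1,2,4,5,6,7,8,9} → only 3 remains.
r1c4 = 8: row 1 has {1,2,3,4,5,6,7,9}; col 4 has {1,3,4,5,6,7}; box has {1,2,3,4,5,6,7,9} → only 8 remains.

354869217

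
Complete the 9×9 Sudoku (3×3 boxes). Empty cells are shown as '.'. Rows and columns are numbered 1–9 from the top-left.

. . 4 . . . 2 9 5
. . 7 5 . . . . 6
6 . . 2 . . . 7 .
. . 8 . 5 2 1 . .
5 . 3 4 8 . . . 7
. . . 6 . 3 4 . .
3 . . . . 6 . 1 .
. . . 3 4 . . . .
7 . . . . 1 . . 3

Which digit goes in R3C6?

4

R4C9 = 9 (sole candidate).
R5C6 = 9 (sole candidate).
R5C7 = 6 (sole candidate).
R5C8 = 2 (sole candidate).
R6C9 = 8 (sole candidate).
R8C9 = 2 (sole candidate).
R4C1 = 4 (sole candidate).
R4C4 = 7 (sole candidate).
R4C8 = 3 (sole candidate).
R5C2 = 1 (sole candidate).
R6C5 = 1 (sole candidate).
R6C8 = 5 (sole candidate).
R7C9 = 4 (sole candidate).
R3C9 = 1 (sole candidate).
R4C2 = 6 (sole candidate).
R1C5 = 6 (hidden single in row 1).
R1C2 = 3 (hidden single in row 1).
R1C6 = 7 (hidden single in row 1).
R2C1 = 1 (hidden single in row 2).
R1C1 = 8 (sole candidate).
R1C4 = 1 (sole candidate).
R8C1 = 9 (sole candidate).
R6C1 = 2 (sole candidate).
R6C3 = 9 (sole candidate).
R3C3 = 5 (sole candidate).
R6C2 = 7 (sole candidate).
R7C3 = 2 (sole candidate).
R9C3 = 6 (sole candidate).
R9C8 = 8 (sole candidate).
R2C8 = 4 (sole candidate).
R3C2 = 9 (sole candidate).
R3C5 = 3 (sole candidate).
R3C7 = 8 (sole candidate).
R8C3 = 1 (sole candidate).
R8C8 = 6 (sole candidate).
R9C4 = 9 (sole candidate).
R9C5 = 2 (sole candidate).
R9C7 = 5 (sole candidate).
R2C2 = 2 (sole candidate).
R2C5 = 9 (sole candidate).
R2C6 = 8 (sole candidate).
R2C7 = 3 (sole candidate).
R3C6 = 4: row 3 has {1,2,3,5,6,7,8,9}; col 6 has {1,2,3,6,7,8,9}; box has {1,2,3,5,6,7,8,9} → only 4 remains.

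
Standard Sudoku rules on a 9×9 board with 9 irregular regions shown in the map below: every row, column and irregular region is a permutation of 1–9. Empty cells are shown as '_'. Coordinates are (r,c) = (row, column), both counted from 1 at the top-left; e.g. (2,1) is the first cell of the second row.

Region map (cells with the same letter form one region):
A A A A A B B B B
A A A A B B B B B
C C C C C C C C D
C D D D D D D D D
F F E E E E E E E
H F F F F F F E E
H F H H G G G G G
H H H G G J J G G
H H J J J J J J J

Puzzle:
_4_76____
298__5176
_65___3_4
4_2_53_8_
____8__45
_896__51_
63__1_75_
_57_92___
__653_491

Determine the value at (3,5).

(2,4) = 3: row 2 has {1,2,5,6,7,8,9}; col 4 has {5,6,7}; region has {2,4,6,7,8,9} → only 3 remains.
(2,5) = 4: row 2 has {1,2,3,5,6,7,8,9}; col 5 has {1,3,5,6,8,9}; region has {1,5,6,7} → only 4 remains.
(3,8) = 2: row 3 has {3,4,5,6}; col 8 has {1,4,5,7,8,9}; region has {3,4,5,6} → only 2 remains.
(5,3) = 3: row 5 has {4,5,8}; col 3 has {2,5,6,7,8,9}; region has {1,4,5,8} → only 3 remains.
(6,1) = 3: row 6 has {1,5,6,8,9}; col 1 has {2,4,6}; region has {5,6,7} → only 3 remains.
(7,3) = 4: row 7 has {1,3,5,6,7}; col 3 has {2,3,5,6,7,8,9}; region has {3,5,6,7} → only 4 remains.
(7,6) = 8: row 7 has {1,3,4,5,6,7}; col 6 has {2,3,5}; region has {1,5,7,9} → only 8 remains.
(7,9) = 2: row 7 has {1,3,4,5,6,7,8}; col 9 has {1,4,5,6}; region has {1,5,7,8,9} → only 2 remains.
(8,4) = 4: row 8 has {2,5,7,9}; col 4 has {3,5,6,7}; region has {1,2,5,7,8,9} → only 4 remains.
(8,7) = 8: row 8 has {2,4,5,7,9}; col 7 has {1,3,4,5,7}; region has {1,2,3,4,5,6,9} → only 8 remains.
(8,9) = 3: row 8 has {2,4,5,7,8,9}; col 9 has {1,2,4,5,6}; region has {1,2,4,5,7,8,9} → only 3 remains.
(9,1) = 8: row 9 has {1,3,4,5,6,9}; col 1 has {2,3,4,6}; region has {3,4,5,6,7} → only 8 remains.
(9,2) = 2: row 9 has {1,3,4,5,6,8,9}; col 2 has {3,4,5,6,8,9}; region has {3,4,5,6,7,8} → only 2 remains.
(9,6) = 7: row 9 has {1,2,3,4,5,6,8,9}; col 6 has {2,3,5,8}; region has {1,2,3,4,5,6,8,9} → only 7 remains.
(1,3) = 1: row 1 has {4,6,7}; col 3 has {2,3,4,5,6,7,8,9}; region has {2,3,4,6,7,8,9} → only 1 remains.
(1,6) = 9: row 1 has {1,4,6,7}; col 6 has {2,3,5,7,8}; region has {1,4,5,6,7} → only 9 remains.
(1,7) = 2: row 1 has {1,4,6,7,9}; col 7 has {1,3,4,5,7,8}; region has {1,4,5,6,7,9} → only 2 remains.
(1,8) = 3: row 1 has {1,2,4,6,7,9}; col 8 has {1,2,4,5,7,8,9}; region has {1,2,4,5,6,7,9} → only 3 remains.
(1,9) = 8: row 1 has {1,2,3,4,6,7,9}; col 9 has {1,2,3,4,5,6}; region has {1,2,3,4,5,6,7,9} → only 8 remains.
(3,5) = 7: row 3 has {2,3,4,5,6}; col 5 has {1,3,4,5,6,8,9}; region has {2,3,4,5,6} → only 7 remains.

7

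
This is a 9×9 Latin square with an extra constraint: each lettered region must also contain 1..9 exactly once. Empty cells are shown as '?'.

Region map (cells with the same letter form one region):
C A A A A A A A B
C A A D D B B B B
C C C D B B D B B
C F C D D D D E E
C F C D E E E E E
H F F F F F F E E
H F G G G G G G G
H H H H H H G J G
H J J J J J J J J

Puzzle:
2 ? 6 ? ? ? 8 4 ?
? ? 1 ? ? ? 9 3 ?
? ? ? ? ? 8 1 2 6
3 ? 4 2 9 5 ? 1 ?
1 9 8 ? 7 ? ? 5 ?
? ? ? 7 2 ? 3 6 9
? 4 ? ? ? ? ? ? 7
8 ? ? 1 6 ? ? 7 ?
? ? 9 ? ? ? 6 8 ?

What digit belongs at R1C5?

R4C7 = 7: row 4 has {1,2,3,4,5,9}; col 7 has {1,3,6,8,9}; region has {1,2,5,9} → only 7 remains.
R4C9 = 8: row 4 has {1,2,3,4,5,7,9}; col 9 has {6,7,9}; region has {1,5,6,7,9} → only 8 remains.
R6C3 = 5: row 6 has {2,3,6,7,9}; col 3 has {1,4,6,8,9}; region has {2,3,4,7,9} → only 5 remains.
R6C6 = 1: row 6 has {2,3,5,6,7,9}; col 6 has {5,8}; region has {2,3,4,5,7,9} → only 1 remains.
R7C8 = 9: row 7 has {4,7}; col 8 has {1,2,3,4,5,6,7,8}; region has {7} → only 9 remains.
R3C3 = 7: row 3 has {1,2,6,8}; col 3 has {1,4,5,6,8,9}; region has {1,2,3,4,8} → only 7 remains.
R4C2 = 6: row 4 has {1,2,3,4,5,7,8,9}; col 2 has {4,9}; region has {1,2,3,4,5,7,9} → only 6 remains.
R6C1 = 4: row 6 has {1,2,3,5,6,7,9}; col 1 has {1,2,3,8}; region has {1,6,8} → only 4 remains.
R6C2 = 8: row 6 has {1,2,3,4,5,6,7,9}; col 2 has {4,6,9}; region has {1,2,3,4,5,6,7,9} → only 8 remains.
R7C1 = 5: row 7 has {4,7,9}; col 1 has {1,2,3,4,8}; region has {1,4,6,8} → only 5 remains.
R7C7 = 2: row 7 has {4,5,7,9}; col 7 has {1,3,6,7,8,9}; region has {7,9} → only 2 remains.
R9C1 = 7: row 9 has {6,8,9}; col 1 has {1,2,3,4,5,8}; region has {1,4,5,6,8} → only 7 remains.
R2C1 = 6: row 2 has {1,3,9}; col 1 has {1,2,3,4,5,7,8}; region has {1,2,3,4,7,8} → only 6 remains.
R3C1 = 9: row 3 has {1,2,6,7,8}; col 1 has {1,2,3,4,5,6,7,8}; region has {1,2,3,4,6,7,8} → only 9 remains.
R3C2 = 5: row 3 has {1,2,6,7,8,9}; col 2 has {4,6,8,9}; region has {1,2,3,4,6,7,8,9} → only 5 remains.
R3C5 = 4: row 3 has {1,2,5,6,7,8,9}; col 5 has {2,6,7,9}; region has {2,3,6,8,9} → only 4 remains.
R5C7 = 4: row 5 has {1,5,7,8,9}; col 7 has {1,2,3,6,7,8,9}; region has {1,5,6,7,8,9} → only 4 remains.
R7C3 = 3: row 7 has {2,4,5,7,9}; col 3 has {1,4,5,6,7,8,9}; region has {2,7,9} → only 3 remains.
R7C6 = 6: row 7 has {2,3,4,5,7,9}; col 6 has {1,5,8}; region has {2,3,7,9} → only 6 remains.
R8C3 = 2: row 8 has {1,6,7,8}; col 3 has {1,3,4,5,6,7,8,9}; region has {1,4,5,6,7,8} → only 2 remains.
R8C7 = 5: row 8 has {1,2,6,7,8}; col 7 has {1,2,3,4,6,7,8,9}; region has {2,3,6,7,9} → only 5 remains.
R8C9 = 4: row 8 has {1,2,5,6,7,8}; col 9 has {6,7,8,9}; region has {2,3,5,6,7,9} → only 4 remains.
R2C5 = 8: row 2 has {1,3,6,9}; col 5 has {2,4,6,7,9}; region has {1,2,5,7,9} → only 8 remains.
R2C6 = 7: row 2 has {1,3,6,8,9}; col 6 has {1,5,6,8}; region has {2,3,4,6,8,9} → only 7 remains.
R2C9 = 5: row 2 has {1,3,6,7,8,9}; col 9 has {4,6,7,8,9}; region has {2,3,4,6,7,8,9} → only 5 remains.
R3C4 = 3: row 3 has {1,2,4,5,6,7,8,9}; col 4 has {1,2,7}; region has {1,2,5,7,8,9} → only 3 remains.
R5C4 = 6: row 5 has {1,4,5,7,8,9}; col 4 has {1,2,3,7}; region has {1,2,3,5,7,8,9} → only 6 remains.
R7C4 = 8: row 7 has {2,3,4,5,6,7,9}; col 4 has {1,2,3,6,7}; region has {2,3,4,5,6,7,9} → only 8 remains.
R7C5 = 1: row 7 has {2,3,4,5,6,7,8,9}; col 5 has {2,4,6,7,8,9}; region has {2,3,4,5,6,7,8,9} → only 1 remains.
R8C2 = 3: row 8 has {1,2,4,5,6,7,8}; col 2 has {4,5,6,8,9}; region has {1,2,4,5,6,7,8} → only 3 remains.
R8C6 = 9: row 8 has {1,2,3,4,5,6,7,8}; col 6 has {1,5,6,7,8}; region has {1,2,3,4,5,6,7,8} → only 9 remains.
R1C2 = 7: row 1 has {2,4,6,8}; col 2 has {3,4,5,6,8,9}; region has {1,4,6,8} → only 7 remains.
R1C6 = 3: row 1 has {2,4,6,7,8}; col 6 has {1,5,6,7,8,9}; region has {1,4,6,7,8} → only 3 remains.
R1C9 = 1: row 1 has {2,3,4,6,7,8}; col 9 has {4,5,6,7,8,9}; region has {2,3,4,5,6,7,8,9} → only 1 remains.
R2C2 = 2: row 2 has {1,3,5,6,7,8,9}; col 2 has {3,4,5,6,7,8,9}; region has {1,3,4,6,7,8} → only 2 remains.
R2C4 = 4: row 2 has {1,2,3,5,6,7,8,9}; col 4 has {1,2,3,6,7,8}; region has {1,2,3,5,6,7,8,9} → only 4 remains.
R5C6 = 2: row 5 has {1,4,5,6,7,8,9}; col 6 has {1,3,5,6,7,8,9}; region has {1,4,5,6,7,8,9} → only 2 remains.
R5C9 = 3: row 5 has {1,2,4,5,6,7,8,9}; col 9 has {1,4,5,6,7,8,9}; region has {1,2,4,5,6,7,8,9} → only 3 remains.
R9C2 = 1: row 9 has {6,7,8,9}; col 2 has {2,3,4,5,6,7,8,9}; region has {6,7,8,9} → only 1 remains.
R9C4 = 5: row 9 has {1,6,7,8,9}; col 4 has {1,2,3,4,6,7,8}; region has {1,6,7,8,9} → only 5 remains.
R9C5 = 3: row 9 has {1,5,6,7,8,9}; col 5 has {1,2,4,6,7,8,9}; region has {1,5,6,7,8,9} → only 3 remains.
R9C6 = 4: row 9 has {1,3,5,6,7,8,9}; col 6 has {1,2,3,5,6,7,8,9}; region has {1,3,5,6,7,8,9} → only 4 remains.
R9C9 = 2: row 9 has {1,3,4,5,6,7,8,9}; col 9 has {1,3,4,5,6,7,8,9}; region has {1,3,4,5,6,7,8,9} → only 2 remains.
R1C4 = 9: row 1 has {1,2,3,4,6,7,8}; col 4 has {1,2,3,4,5,6,7,8}; region has {1,2,3,4,6,7,8} → only 9 remains.
R1C5 = 5: row 1 has {1,2,3,4,6,7,8,9}; col 5 has {1,2,3,4,6,7,8,9}; region has {1,2,3,4,6,7,8,9} → only 5 remains.

5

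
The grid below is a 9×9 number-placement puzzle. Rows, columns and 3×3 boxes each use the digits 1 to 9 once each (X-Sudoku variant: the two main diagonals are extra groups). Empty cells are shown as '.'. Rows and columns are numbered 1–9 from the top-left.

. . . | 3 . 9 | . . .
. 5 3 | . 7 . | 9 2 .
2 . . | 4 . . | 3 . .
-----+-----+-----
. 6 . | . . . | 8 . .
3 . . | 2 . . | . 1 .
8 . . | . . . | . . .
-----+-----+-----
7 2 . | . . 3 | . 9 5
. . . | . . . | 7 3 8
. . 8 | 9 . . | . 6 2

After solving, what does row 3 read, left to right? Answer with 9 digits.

r1c5 = 2 (hidden single in row 1).
r4c3 = 2 (hidden single in row 4).
r6c7 = 2 (hidden single in row 6).
r8c6 = 2 (hidden single in row 8).
r9c2 = 3 (hidden single in row 9).
r9c6 = 7 (hidden single in row 9).
r5c5 = 8 (hidden single in main diagonal).
r7c4 = 8 (hidden single in row 7).
r2c6 = 8 (hidden single in row 2).
r3c3 = 9: in main diagonal, 9 can only go here (every other open cell in that diagonal sees a 9).
r4c4 = 7 (hidden single in main diagonal).
r1c9 = 7 (hidden single in anti-diagonal).
r8c2 = 9 (hidden single in anti-diagonal).
r3c2 = 7: in row 3, 7 can only go here (every other open cell in that row sees a 7).
r5c2 = 4 (sole candidate).
r6c2 = 1 (sole candidate).
r1c2 = 8 (sole candidate).
r3c8 = 8: in row 3, 8 can only go here (every other open cell in that row sees an 8).
r5c9 = 9 (hidden single in row 5).
r5c3 = 7 (hidden single in row 5).
r6c3 = 5 (sole candidate).
r6c4 = 6 (sole candidate).
r6c6 = 4 (sole candidate).
r6c8 = 7 (sole candidate).
r6c9 = 3 (sole candidate).
r7c7 = 1 (sole candidate).
r9c7 = 4 (sole candidate).
r1c1 = 6 (sole candidate).
r1c7 = 5 (sole candidate).
r1c8 = 4 (sole candidate).
r2c4 = 1 (sole candidate).
r2c9 = 6 (sole candidate).
r3c9 = 1: row 3 has {2,3,4,7,8,9}; col 9 has {2,3,5,6,7,8,9}; box has {2,3,4,5,6,7,8,9} → only 1 remains.
r4c1 = 9 (sole candidate).
r4c8 = 5 (sole candidate).
r4c9 = 4 (sole candidate).
r5c6 = 5 (sole candidate).
r5c7 = 6 (sole candidate).
r6c5 = 9 (sole candidate).
r7c3 = 4 (sole candidate).
r7c5 = 6 (sole candidate).
r8c4 = 5 (sole candidate).
r9c5 = 1 (sole candidate).
r1c3 = 1 (sole candidate).
r2c1 = 4 (sole candidate).
r3c5 = 5: row 3 has {1,2,3,4,7,8,9}; col 5 has {1,2,6,7,8,9}; box has {1,2,3,4,7,8,9} → only 5 remains.
r3c6 = 6: row 3 has {1,2,3,4,5,7,8,9}; col 6 has {2,3,4,5,7,8,9}; box has {1,2,3,4,5,7,8,9} → only 6 remains.

279456381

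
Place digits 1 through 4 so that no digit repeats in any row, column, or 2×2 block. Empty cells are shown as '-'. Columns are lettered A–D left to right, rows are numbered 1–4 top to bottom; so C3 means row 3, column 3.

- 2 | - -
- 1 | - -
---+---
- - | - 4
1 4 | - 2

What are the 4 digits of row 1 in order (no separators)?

D2 = 3 (sole candidate).
B3 = 3 (sole candidate).
C3 = 1 (sole candidate).
C4 = 3 (sole candidate).
C1 = 4: row 1 has {2}; col 3 has {1,3}; box has {3} → only 4 remains.
D1 = 1: row 1 has {2,4}; col 4 has {2,3,4}; box has {3,4} → only 1 remains.
A2 = 4 (sole candidate).
C2 = 2 (sole candidate).
A3 = 2 (sole candidate).
A1 = 3: row 1 has {1,2,4}; col 1 has {1,2,4}; box has {1,2,4} → only 3 remains.

3241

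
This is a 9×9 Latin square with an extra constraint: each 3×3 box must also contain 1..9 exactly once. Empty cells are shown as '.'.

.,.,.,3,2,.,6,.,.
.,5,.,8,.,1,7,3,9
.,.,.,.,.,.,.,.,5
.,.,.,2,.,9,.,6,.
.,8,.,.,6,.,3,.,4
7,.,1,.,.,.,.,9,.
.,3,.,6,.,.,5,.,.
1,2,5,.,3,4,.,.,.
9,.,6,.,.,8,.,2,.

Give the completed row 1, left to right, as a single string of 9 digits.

497325618

R2C5 = 4 (sole candidate).
R4C2 = 4 (sole candidate).
R4C3 = 3 (sole candidate).
R6C2 = 6 (sole candidate).
R9C2 = 7 (sole candidate).
R2C3 = 2 (sole candidate).
R4C1 = 5 (sole candidate).
R5C1 = 2 (sole candidate).
R5C3 = 9 (sole candidate).
R2C1 = 6 (sole candidate).
R1C6 = 5: in row 1, 5 can only go here (every other open cell in that row sees a 5).
R1C2 = 9: in row 1, 9 can only go here (every other open cell in that row sees a 9).
R3C2 = 1 (sole candidate).
R5C6 = 7 (sole candidate).
R6C6 = 3 (sole candidate).
R7C6 = 2 (sole candidate).
R3C6 = 6 (sole candidate).
R1C3 = 7: in row 1, 7 can only go here (every other open cell in that row sees a 7).
R3C7 = 2 (hidden single in row 3).
R3C1 = 3 (hidden single in row 3).
R6C7 = 8 (sole candidate).
R6C9 = 2 (sole candidate).
R8C7 = 9 (sole candidate).
R4C7 = 1 (sole candidate).
R4C9 = 7 (sole candidate).
R5C8 = 5 (sole candidate).
R6C5 = 5 (sole candidate).
R8C4 = 7 (sole candidate).
R8C8 = 8 (sole candidate).
R8C9 = 6 (sole candidate).
R9C5 = 1 (sole candidate).
R9C7 = 4 (sole candidate).
R9C9 = 3 (sole candidate).
R3C4 = 9 (sole candidate).
R3C5 = 7 (sole candidate).
R3C8 = 4 (sole candidate).
R4C5 = 8 (sole candidate).
R5C4 = 1 (sole candidate).
R6C4 = 4 (sole candidate).
R7C5 = 9 (sole candidate).
R7C9 = 1 (sole candidate).
R9C4 = 5 (sole candidate).
R1C8 = 1: row 1 has {2,3,5,6,7,9}; col 8 has {2,3,4,5,6,8,9}; box has {2,3,4,5,6,7,9} → only 1 remains.
R1C9 = 8: row 1 has {1,2,3,5,6,7,9}; col 9 has {1,2,3,4,5,6,7,9}; box has {1,2,3,4,5,6,7,9} → only 8 remains.
R3C3 = 8 (sole candidate).
R7C3 = 4 (sole candidate).
R7C8 = 7 (sole candidate).
R1C1 = 4: row 1 has {1,2,3,5,6,7,8,9}; col 1 has {1,2,3,5,6,7,9}; box has {1,2,3,5,6,7,8,9} → only 4 remains.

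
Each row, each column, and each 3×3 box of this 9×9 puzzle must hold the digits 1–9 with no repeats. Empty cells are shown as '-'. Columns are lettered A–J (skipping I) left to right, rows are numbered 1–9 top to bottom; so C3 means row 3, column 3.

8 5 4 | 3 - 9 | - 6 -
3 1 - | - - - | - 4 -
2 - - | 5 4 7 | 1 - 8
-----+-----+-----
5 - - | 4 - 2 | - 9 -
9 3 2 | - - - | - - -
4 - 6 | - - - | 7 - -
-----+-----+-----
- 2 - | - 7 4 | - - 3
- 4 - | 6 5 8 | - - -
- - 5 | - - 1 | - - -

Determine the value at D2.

G1 = 2: row 1 has {3,4,5,6,8,9}; col 7 has {1,7}; box has {1,4,6,8} → only 2 remains.
J1 = 7: row 1 has {2,3,4,5,6,8,9}; col 9 has {3,8}; box has {1,2,4,6,8} → only 7 remains.
F2 = 6: row 2 has {1,3,4}; col 6 has {1,2,4,7,8,9}; box has {3,4,5,7,9} → only 6 remains.
C3 = 9: row 3 has {1,2,4,5,7,8}; col 3 has {2,4,5,6}; box has {1,2,3,4,5,8} → only 9 remains.
H3 = 3: row 3 has {1,2,4,5,7,8,9}; col 8 has {4,6,9}; box has {1,2,4,6,7,8} → only 3 remains.
F5 = 5: row 5 has {2,3,9}; col 6 has {1,2,4,6,7,8,9}; box has {2,4} → only 5 remains.
B6 = 8: row 6 has {4,6,7}; col 2 has {1,2,3,4,5}; box has {2,3,4,5,6,9} → only 8 remains.
F6 = 3: row 6 has {4,6,7,8}; col 6 has {1,2,4,5,6,7,8,9}; box has {2,4,5} → only 3 remains.
D7 = 9: row 7 has {2,3,4,7}; col 4 has {3,4,5,6}; box has {1,4,5,6,7,8} → only 9 remains.
G8 = 9: row 8 has {4,5,6,8}; col 7 has {1,2,7}; box has {3} → only 9 remains.
D9 = 2: row 9 has {1,5}; col 4 has {3,4,5,6,9}; box has {1,4,5,6,7,8,9} → only 2 remains.
E9 = 3: row 9 has {1,2,5}; col 5 has {4,5,7}; box has {1,2,4,5,6,7,8,9} → only 3 remains.
E1 = 1: row 1 has {2,3,4,5,6,7,8,9}; col 5 has {3,4,5,7}; box has {3,4,5,6,7,9} → only 1 remains.
C2 = 7: row 2 has {1,3,4,6}; col 3 has {2,4,5,6,9}; box has {1,2,3,4,5,8,9} → only 7 remains.
D2 = 8: row 2 has {1,3,4,6,7}; col 4 has {2,3,4,5,6,9}; box has {1,3,4,5,6,7,9} → only 8 remains.

8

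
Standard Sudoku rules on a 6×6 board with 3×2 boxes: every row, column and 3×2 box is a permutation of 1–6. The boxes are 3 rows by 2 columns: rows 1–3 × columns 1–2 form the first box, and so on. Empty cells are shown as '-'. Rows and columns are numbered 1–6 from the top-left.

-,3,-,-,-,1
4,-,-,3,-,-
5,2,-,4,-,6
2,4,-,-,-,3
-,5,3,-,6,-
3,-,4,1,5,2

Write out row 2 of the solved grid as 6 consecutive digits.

r1c1 = 6: row 1 has {1,3}; col 1 has {2,3,4,5}; box has {2,3,4,5} → only 6 remains.
r2c2 = 1: row 2 has {3,4}; col 2 has {2,3,4,5}; box has {2,3,4,5,6} → only 1 remains.
r2c5 = 2: row 2 has {1,3,4}; col 5 has {5,6}; box has {1,6} → only 2 remains.
r2c6 = 5: row 2 has {1,2,3,4}; col 6 has {1,2,3,6}; box has {1,2,6} → only 5 remains.
r3c3 = 1: row 3 has {2,4,5,6}; col 3 has {3,4}; box has {3,4} → only 1 remains.
r3c5 = 3: row 3 has {1,2,4,5,6}; col 5 has {2,5,6}; box has {1,2,5,6} → only 3 remains.
r4c5 = 1: row 4 has {2,3,4}; col 5 has {2,3,5,6}; box has {2,3,5,6} → only 1 remains.
r5c1 = 1: row 5 has {3,5,6}; col 1 has {2,3,4,5,6}; box has {2,3,4,5} → only 1 remains.
r5c4 = 2: row 5 has {1,3,5,6}; col 4 has {1,3,4}; box has {1,3,4} → only 2 remains.
r5c6 = 4: row 5 has {1,2,3,5,6}; col 6 has {1,2,3,5,6}; box has {1,2,3,5,6} → only 4 remains.
r6c2 = 6: row 6 has {1,2,3,4,5}; col 2 has {1,2,3,4,5}; box has {1,2,3,4,5} → only 6 remains.
r1c4 = 5: row 1 has {1,3,6}; col 4 has {1,2,3,4}; box has {1,3,4} → only 5 remains.
r1c5 = 4: row 1 has {1,3,5,6}; col 5 has {1,2,3,5,6}; box has {1,2,3,5,6} → only 4 remains.
r2c3 = 6: row 2 has {1,2,3,4,5}; col 3 has {1,3,4}; box has {1,3,4,5} → only 6 remains.

416325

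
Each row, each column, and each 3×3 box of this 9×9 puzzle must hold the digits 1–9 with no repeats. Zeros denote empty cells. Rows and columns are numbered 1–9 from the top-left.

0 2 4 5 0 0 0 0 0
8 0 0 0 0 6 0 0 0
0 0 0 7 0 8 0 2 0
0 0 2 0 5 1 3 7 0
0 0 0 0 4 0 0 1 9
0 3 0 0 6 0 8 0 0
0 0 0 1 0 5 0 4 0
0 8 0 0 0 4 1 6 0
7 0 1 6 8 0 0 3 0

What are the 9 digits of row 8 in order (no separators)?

385974162

row 6, column 8 = 5: row 6 has {3,6,8}; col 8 has {1,2,3,4,6,7}; box has {1,3,7,8,9} → only 5 remains.
row 2, column 8 = 9: row 2 has {6,8}; col 8 has {1,2,3,4,5,6,7}; box has {2} → only 9 remains.
row 1, column 8 = 8: row 1 has {2,4,5}; col 8 has {1,2,3,4,5,6,7,9}; box has {2,9} → only 8 remains.
row 4, column 4 = 8: in row 4, 8 can only go here (every other open cell in that row sees an 8).
row 5, column 3 = 8: in row 5, 8 can only go here (every other open cell in that row sees an 8).
row 6, column 1 = 1: in row 6, 1 can only go here (every other open cell in that row sees a 1).
row 6, column 9 = 4: in row 6, 4 can only go here (every other open cell in that row sees a 4).
row 4, column 9 = 6: row 4 has {1,2,3,5,7,8}; col 9 has {4,9}; box has {1,3,4,5,7,8,9} → only 6 remains.
row 5, column 7 = 2: row 5 has {1,4,8,9}; col 7 has {1,3,8}; box has {1,3,4,5,6,7,8,9} → only 2 remains.
row 5, column 4 = 3: row 5 has {1,2,4,8,9}; col 4 has {1,5,6,7,8}; box has {1,4,5,6,8} → only 3 remains.
row 5, column 6 = 7: row 5 has {1,2,3,4,8,9}; col 6 has {1,4,5,6,8}; box has {1,3,4,5,6,8} → only 7 remains.
row 3, column 7 = 4: in row 3, 4 can only go here (every other open cell in that row sees a 4).
row 2, column 4 = 4: in row 2, 4 can only go here (every other open cell in that row sees a 4).
row 2, column 5 = 2: in row 2, 2 can only go here (every other open cell in that row sees a 2).
row 6, column 3 = 7: in row 6, 7 can only go here (every other open cell in that row sees a 7).
row 7, column 9 = 8: in row 7, 8 can only go here (every other open cell in that row sees an 8).
row 7, column 1 = 2: in row 7, 2 can only go here (every other open cell in that row sees a 2).
row 9, column 2 = 4: in row 9, 4 can only go here (every other open cell in that row sees a 4).
row 4, column 2 = 9: row 4 has {1,2,3,5,6,7,8}; col 2 has {2,3,4,8}; box has {1,2,3,7,8} → only 9 remains.
row 7, column 2 = 6: row 7 has {1,2,4,5,8}; col 2 has {2,3,4,8,9}; box has {1,2,4,7,8} → only 6 remains.
row 4, column 1 = 4: row 4 has {1,2,3,5,6,7,8,9}; col 1 has {1,2,7,8}; box has {1,2,3,7,8,9} → only 4 remains.
row 5, column 2 = 5: row 5 has {1,2,3,4,7,8,9}; col 2 has {2,3,4,6,8,9}; box has {1,2,3,4,7,8,9} → only 5 remains.
row 3, column 2 = 1: row 3 has {2,4,7,8}; col 2 has {2,3,4,5,6,8,9}; box has {2,4,8} → only 1 remains.
row 5, column 1 = 6: row 5 has {1,2,3,4,5,7,8,9}; col 1 has {1,2,4,7,8}; box has {1,2,3,4,5,7,8,9} → only 6 remains.
row 2, column 2 = 7: row 2 has {2,4,6,8,9}; col 2 has {1,2,3,4,5,6,8,9}; box has {1,2,4,8} → only 7 remains.
row 2, column 7 = 5: row 2 has {2,4,6,7,8,9}; col 7 has {1,2,3,4,8}; box has {2,4,8,9} → only 5 remains.
row 3, column 9 = 3: row 3 has {1,2,4,7,8}; col 9 has {4,6,8,9}; box has {2,4,5,8,9} → only 3 remains.
row 9, column 7 = 9: row 9 has {1,3,4,6,7,8}; col 7 has {1,2,3,4,5,8}; box has {1,3,4,6,8} → only 9 remains.
row 2, column 3 = 3: row 2 has {2,4,5,6,7,8,9}; col 3 has {1,2,4,7,8}; box has {1,2,4,7,8} → only 3 remains.
row 2, column 9 = 1: row 2 has {2,3,4,5,6,7,8,9}; col 9 has {3,4,6,8,9}; box has {2,3,4,5,8,9} → only 1 remains.
row 3, column 5 = 9: row 3 has {1,2,3,4,7,8}; col 5 has {2,4,5,6,8}; box has {2,4,5,6,7,8} → only 9 remains.
row 7, column 3 = 9: row 7 has {1,2,4,5,6,8}; col 3 has {1,2,3,4,7,8}; box has {1,2,4,6,7,8} → only 9 remains.
row 7, column 7 = 7: row 7 has {1,2,4,5,6,8,9}; col 7 has {1,2,3,4,5,8,9}; box has {1,3,4,6,8,9} → only 7 remains.
row 8, column 3 = 5: row 8 has {1,4,6,8}; col 3 has {1,2,3,4,7,8,9}; box has {1,2,4,6,7,8,9} → only 5 remains.
row 8, column 9 = 2: row 8 has {1,4,5,6,8}; col 9 has {1,3,4,6,8,9}; box has {1,3,4,6,7,8,9} → only 2 remains.
row 9, column 6 = 2: row 9 has {1,3,4,6,7,8,9}; col 6 has {1,4,5,6,7,8}; box has {1,4,5,6,8} → only 2 remains.
row 9, column 9 = 5: row 9 has {1,2,3,4,6,7,8,9}; col 9 has {1,2,3,4,6,8,9}; box has {1,2,3,4,6,7,8,9} → only 5 remains.
row 1, column 1 = 9: row 1 has {2,4,5,8}; col 1 has {1,2,4,6,7,8}; box has {1,2,3,4,7,8} → only 9 remains.
row 1, column 6 = 3: row 1 has {2,4,5,8,9}; col 6 has {1,2,4,5,6,7,8}; box has {2,4,5,6,7,8,9} → only 3 remains.
row 1, column 7 = 6: row 1 has {2,3,4,5,8,9}; col 7 has {1,2,3,4,5,7,8,9}; box has {1,2,3,4,5,8,9} → only 6 remains.
row 1, column 9 = 7: row 1 has {2,3,4,5,6,8,9}; col 9 has {1,2,3,4,5,6,8,9}; box has {1,2,3,4,5,6,8,9} → only 7 remains.
row 3, column 1 = 5: row 3 has {1,2,3,4,7,8,9}; col 1 has {1,2,4,6,7,8,9}; box has {1,2,3,4,7,8,9} → only 5 remains.
row 3, column 3 = 6: row 3 has {1,2,3,4,5,7,8,9}; col 3 has {1,2,3,4,5,7,8,9}; box has {1,2,3,4,5,7,8,9} → only 6 remains.
row 6, column 6 = 9: row 6 has {1,3,4,5,6,7,8}; col 6 has {1,2,3,4,5,6,7,8}; box has {1,3,4,5,6,7,8} → only 9 remains.
row 7, column 5 = 3: row 7 has {1,2,4,5,6,7,8,9}; col 5 has {2,4,5,6,8,9}; box has {1,2,4,5,6,8} → only 3 remains.
row 8, column 1 = 3: row 8 has {1,2,4,5,6,8}; col 1 has {1,2,4,5,6,7,8,9}; box has {1,2,4,5,6,7,8,9} → only 3 remains.
row 8, column 4 = 9: row 8 has {1,2,3,4,5,6,8}; col 4 has {1,3,4,5,6,7,8}; box has {1,2,3,4,5,6,8} → only 9 remains.
row 8, column 5 = 7: row 8 has {1,2,3,4,5,6,8,9}; col 5 has {2,3,4,5,6,8,9}; box has {1,2,3,4,5,6,8,9} → only 7 remains.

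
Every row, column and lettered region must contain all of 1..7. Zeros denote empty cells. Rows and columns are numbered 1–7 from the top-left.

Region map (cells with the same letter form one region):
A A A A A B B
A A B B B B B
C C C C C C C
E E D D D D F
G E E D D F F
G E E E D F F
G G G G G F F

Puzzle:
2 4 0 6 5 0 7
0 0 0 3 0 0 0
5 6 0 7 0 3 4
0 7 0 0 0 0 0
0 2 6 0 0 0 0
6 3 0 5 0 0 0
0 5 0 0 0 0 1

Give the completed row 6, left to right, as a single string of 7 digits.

6315742

r1c6 = 1 (sole candidate).
r2c2 = 1 (sole candidate).
r6c7 = 2: row 6 has {3,5,6}; col 7 has {1,4,7}; region has {1} → only 2 remains.
r1c3 = 3 (sole candidate).
r2c1 = 7 (sole candidate).
r7c6 = 6 (hidden single in row 7).
r4c5 = 6 (hidden single in row 4).
r2c7 = 6 (hidden single in row 2).
r4c7 = 3 (hidden single in row 4).
r5c7 = 5 (sole candidate).
r7c3 = 7 (hidden single in column 3).
r5c5 = 3 (hidden single in region D).
r5c6 = 7 (hidden single in row 5).
r6c6 = 4: row 6 has {2,3,5,6}; col 6 has {1,3,6,7}; region has {1,2,3,5,6,7} → only 4 remains.
r6c3 = 1: row 6 has {2,3,4,5,6}; col 3 has {3,6,7}; region has {2,3,5,6,7} → only 1 remains.
r6c5 = 7: row 6 has {1,2,3,4,5,6}; col 5 has {3,5,6}; region has {3,6} → only 7 remains.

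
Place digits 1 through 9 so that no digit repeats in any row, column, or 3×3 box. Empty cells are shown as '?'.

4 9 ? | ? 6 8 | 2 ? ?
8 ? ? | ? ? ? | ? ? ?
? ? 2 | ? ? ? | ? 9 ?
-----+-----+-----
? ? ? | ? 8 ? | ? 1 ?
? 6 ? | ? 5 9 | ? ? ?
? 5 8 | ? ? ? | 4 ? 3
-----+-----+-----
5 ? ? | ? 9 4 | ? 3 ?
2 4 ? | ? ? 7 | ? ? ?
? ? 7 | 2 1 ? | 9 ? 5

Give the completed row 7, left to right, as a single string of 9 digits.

516894732

R8C5 = 3: row 8 has {2,4,7}; col 5 has {1,5,6,8,9}; box has {1,2,4,7,9} → only 3 remains.
R9C6 = 6: row 9 has {1,2,5,7,9}; col 6 has {4,7,8,9}; box has {1,2,3,4,7,9} → only 6 remains.
R7C4 = 8: row 7 has {3,4,5,9}; col 4 has {2}; box has {1,2,3,4,6,7,9} → only 8 remains.
R8C4 = 5: row 8 has {2,3,4,7}; col 4 has {2,8}; box has {1,2,3,4,6,7,8,9} → only 5 remains.
R9C1 = 3: row 9 has {1,2,5,6,7,9}; col 1 has {2,4,5,8}; box has {2,4,5,7} → only 3 remains.
R9C2 = 8: row 9 has {1,2,3,5,6,7,9}; col 2 has {4,5,6,9}; box has {2,3,4,5,7} → only 8 remains.
R9C8 = 4: row 9 has {1,2,3,5,6,7,8,9}; col 8 has {1,3,9}; box has {3,5,9} → only 4 remains.
R7C2 = 1: row 7 has {3,4,5,8,9}; col 2 has {4,5,6,8,9}; box has {2,3,4,5,7,8} → only 1 remains.
R7C3 = 6: row 7 has {1,3,4,5,8,9}; col 3 has {2,7,8}; box has {1,2,3,4,5,7,8} → only 6 remains.
R7C7 = 7: row 7 has {1,3,4,5,6,8,9}; col 7 has {2,4,9}; box has {3,4,5,9} → only 7 remains.
R7C9 = 2: row 7 has {1,3,4,5,6,7,8,9}; col 9 has {3,5}; box has {3,4,5,7,9} → only 2 remains.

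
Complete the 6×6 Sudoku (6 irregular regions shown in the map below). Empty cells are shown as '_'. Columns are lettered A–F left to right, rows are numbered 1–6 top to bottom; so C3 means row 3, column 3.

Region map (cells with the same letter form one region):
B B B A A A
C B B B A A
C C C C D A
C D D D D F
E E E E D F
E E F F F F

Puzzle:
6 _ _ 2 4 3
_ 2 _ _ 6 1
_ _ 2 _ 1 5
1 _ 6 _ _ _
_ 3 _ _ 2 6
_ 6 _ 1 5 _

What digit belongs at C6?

B3 = 4: row 3 has {1,2,5}; col 2 has {2,3,6}; region has {1,2} → only 4 remains.
B4 = 5: row 4 has {1,6}; col 2 has {2,3,4,6}; region has {1,2,6} → only 5 remains.
E4 = 3: row 4 has {1,5,6}; col 5 has {1,2,4,5,6}; region has {1,2,5,6} → only 3 remains.
B1 = 1: row 1 has {2,3,4,6}; col 2 has {2,3,4,5,6}; region has {2,6} → only 1 remains.
C1 = 5: row 1 has {1,2,3,4,6}; col 3 has {2,6}; region has {1,2,6} → only 5 remains.
A3 = 3: row 3 has {1,2,4,5}; col 1 has {1,6}; region has {1,2,4} → only 3 remains.
D3 = 6: row 3 has {1,2,3,4,5}; col 4 has {1,2}; region has {1,2,3,4} → only 6 remains.
D4 = 4: row 4 has {1,3,5,6}; col 4 has {1,2,6}; region has {1,2,3,5,6} → only 4 remains.
F4 = 2: row 4 has {1,3,4,5,6}; col 6 has {1,3,5,6}; region has {1,5,6} → only 2 remains.
D5 = 5: row 5 has {2,3,6}; col 4 has {1,2,4,6}; region has {3,6} → only 5 remains.
F6 = 4: row 6 has {1,5,6}; col 6 has {1,2,3,5,6}; region has {1,2,5,6} → only 4 remains.
A2 = 5: row 2 has {1,2,6}; col 1 has {1,3,6}; region has {1,2,3,4,6} → only 5 remains.
D2 = 3: row 2 has {1,2,5,6}; col 4 has {1,2,4,5,6}; region has {1,2,5,6} → only 3 remains.
A5 = 4: row 5 has {2,3,5,6}; col 1 has {1,3,5,6}; region has {3,5,6} → only 4 remains.
C5 = 1: row 5 has {2,3,4,5,6}; col 3 has {2,5,6}; region has {3,4,5,6} → only 1 remains.
A6 = 2: row 6 has {1,4,5,6}; col 1 has {1,3,4,5,6}; region has {1,3,4,5,6} → only 2 remains.
C6 = 3: row 6 has {1,2,4,5,6}; col 3 has {1,2,5,6}; region has {1,2,4,5,6} → only 3 remains.

3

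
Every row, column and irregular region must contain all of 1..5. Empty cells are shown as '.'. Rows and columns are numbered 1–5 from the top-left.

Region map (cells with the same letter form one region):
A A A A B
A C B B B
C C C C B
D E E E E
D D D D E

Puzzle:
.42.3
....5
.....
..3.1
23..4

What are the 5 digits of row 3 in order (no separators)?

51432

row 3, column 5 = 2: row 3 has {}; col 5 has {1,3,4,5}; region has {3,5} → only 2 remains.
row 2, column 2 = 2 (hidden single in row 2).
row 2, column 1 = 3 (hidden single in row 2).
row 4, column 2 = 5 (sole candidate).
row 4, column 4 = 2 (sole candidate).
row 3, column 2 = 1: row 3 has {2}; col 2 has {2,3,4,5}; region has {2} → only 1 remains.
row 4, column 1 = 4 (sole candidate).
row 3, column 1 = 5: row 3 has {1,2}; col 1 has {2,3,4}; region has {1,2} → only 5 remains.
row 3, column 3 = 4: row 3 has {1,2,5}; col 3 has {2,3}; region has {1,2,5} → only 4 remains.
row 3, column 4 = 3: row 3 has {1,2,4,5}; col 4 has {2}; region has {1,2,4,5} → only 3 remains.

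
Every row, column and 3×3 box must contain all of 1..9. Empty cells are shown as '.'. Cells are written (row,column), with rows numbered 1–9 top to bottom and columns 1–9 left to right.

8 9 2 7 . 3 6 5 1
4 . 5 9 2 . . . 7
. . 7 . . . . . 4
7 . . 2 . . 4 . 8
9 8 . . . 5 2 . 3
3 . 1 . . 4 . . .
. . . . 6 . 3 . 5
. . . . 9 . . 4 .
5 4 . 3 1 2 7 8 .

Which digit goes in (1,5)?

(1,5) = 4: row 1 has {1,2,3,5,6,7,8,9}; col 5 has {1,2,6,9}; box has {2,3,7,9} → only 4 remains.

4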